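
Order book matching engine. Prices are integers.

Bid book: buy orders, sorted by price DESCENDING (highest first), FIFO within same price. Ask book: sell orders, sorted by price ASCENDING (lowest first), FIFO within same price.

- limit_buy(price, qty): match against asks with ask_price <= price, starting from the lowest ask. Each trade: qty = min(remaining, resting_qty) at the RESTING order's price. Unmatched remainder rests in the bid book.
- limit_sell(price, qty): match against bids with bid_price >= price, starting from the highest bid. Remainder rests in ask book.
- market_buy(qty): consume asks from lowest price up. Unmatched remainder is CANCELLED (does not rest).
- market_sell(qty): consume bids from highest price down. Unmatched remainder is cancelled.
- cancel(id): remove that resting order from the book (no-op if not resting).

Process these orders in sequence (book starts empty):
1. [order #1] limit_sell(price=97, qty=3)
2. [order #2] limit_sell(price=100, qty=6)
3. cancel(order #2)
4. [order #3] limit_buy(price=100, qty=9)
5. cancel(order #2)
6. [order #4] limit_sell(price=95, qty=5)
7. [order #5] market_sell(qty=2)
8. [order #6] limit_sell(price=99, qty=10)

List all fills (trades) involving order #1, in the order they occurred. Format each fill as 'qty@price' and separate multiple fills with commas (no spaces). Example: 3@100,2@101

After op 1 [order #1] limit_sell(price=97, qty=3): fills=none; bids=[-] asks=[#1:3@97]
After op 2 [order #2] limit_sell(price=100, qty=6): fills=none; bids=[-] asks=[#1:3@97 #2:6@100]
After op 3 cancel(order #2): fills=none; bids=[-] asks=[#1:3@97]
After op 4 [order #3] limit_buy(price=100, qty=9): fills=#3x#1:3@97; bids=[#3:6@100] asks=[-]
After op 5 cancel(order #2): fills=none; bids=[#3:6@100] asks=[-]
After op 6 [order #4] limit_sell(price=95, qty=5): fills=#3x#4:5@100; bids=[#3:1@100] asks=[-]
After op 7 [order #5] market_sell(qty=2): fills=#3x#5:1@100; bids=[-] asks=[-]
After op 8 [order #6] limit_sell(price=99, qty=10): fills=none; bids=[-] asks=[#6:10@99]

Answer: 3@97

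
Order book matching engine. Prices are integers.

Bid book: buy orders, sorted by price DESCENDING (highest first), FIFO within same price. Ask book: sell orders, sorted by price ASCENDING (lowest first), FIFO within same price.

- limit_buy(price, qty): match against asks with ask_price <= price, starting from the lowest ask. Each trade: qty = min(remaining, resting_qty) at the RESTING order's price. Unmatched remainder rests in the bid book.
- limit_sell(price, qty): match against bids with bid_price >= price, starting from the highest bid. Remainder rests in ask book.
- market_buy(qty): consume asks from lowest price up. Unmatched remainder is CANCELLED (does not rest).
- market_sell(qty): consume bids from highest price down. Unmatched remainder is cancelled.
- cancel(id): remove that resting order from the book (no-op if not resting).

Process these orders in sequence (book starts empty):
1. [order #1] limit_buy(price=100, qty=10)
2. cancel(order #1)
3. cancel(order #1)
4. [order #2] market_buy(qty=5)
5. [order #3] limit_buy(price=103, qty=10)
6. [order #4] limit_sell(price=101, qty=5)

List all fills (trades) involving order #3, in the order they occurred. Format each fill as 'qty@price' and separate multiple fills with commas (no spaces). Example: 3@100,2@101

Answer: 5@103

Derivation:
After op 1 [order #1] limit_buy(price=100, qty=10): fills=none; bids=[#1:10@100] asks=[-]
After op 2 cancel(order #1): fills=none; bids=[-] asks=[-]
After op 3 cancel(order #1): fills=none; bids=[-] asks=[-]
After op 4 [order #2] market_buy(qty=5): fills=none; bids=[-] asks=[-]
After op 5 [order #3] limit_buy(price=103, qty=10): fills=none; bids=[#3:10@103] asks=[-]
After op 6 [order #4] limit_sell(price=101, qty=5): fills=#3x#4:5@103; bids=[#3:5@103] asks=[-]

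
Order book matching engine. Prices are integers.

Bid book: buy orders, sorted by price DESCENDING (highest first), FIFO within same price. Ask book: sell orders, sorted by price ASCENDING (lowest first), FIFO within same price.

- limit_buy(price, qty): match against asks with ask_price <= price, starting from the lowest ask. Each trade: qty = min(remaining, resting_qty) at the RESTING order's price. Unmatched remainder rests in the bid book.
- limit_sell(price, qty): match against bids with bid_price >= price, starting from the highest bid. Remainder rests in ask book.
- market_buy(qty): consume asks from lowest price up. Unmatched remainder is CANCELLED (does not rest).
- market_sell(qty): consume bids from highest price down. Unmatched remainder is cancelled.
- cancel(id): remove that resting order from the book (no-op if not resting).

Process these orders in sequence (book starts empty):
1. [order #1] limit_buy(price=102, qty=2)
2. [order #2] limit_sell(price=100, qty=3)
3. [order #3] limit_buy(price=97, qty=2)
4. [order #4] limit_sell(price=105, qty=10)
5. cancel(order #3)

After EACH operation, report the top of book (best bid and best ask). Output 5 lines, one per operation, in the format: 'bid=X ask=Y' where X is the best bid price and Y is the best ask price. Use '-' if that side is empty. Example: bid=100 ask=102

After op 1 [order #1] limit_buy(price=102, qty=2): fills=none; bids=[#1:2@102] asks=[-]
After op 2 [order #2] limit_sell(price=100, qty=3): fills=#1x#2:2@102; bids=[-] asks=[#2:1@100]
After op 3 [order #3] limit_buy(price=97, qty=2): fills=none; bids=[#3:2@97] asks=[#2:1@100]
After op 4 [order #4] limit_sell(price=105, qty=10): fills=none; bids=[#3:2@97] asks=[#2:1@100 #4:10@105]
After op 5 cancel(order #3): fills=none; bids=[-] asks=[#2:1@100 #4:10@105]

Answer: bid=102 ask=-
bid=- ask=100
bid=97 ask=100
bid=97 ask=100
bid=- ask=100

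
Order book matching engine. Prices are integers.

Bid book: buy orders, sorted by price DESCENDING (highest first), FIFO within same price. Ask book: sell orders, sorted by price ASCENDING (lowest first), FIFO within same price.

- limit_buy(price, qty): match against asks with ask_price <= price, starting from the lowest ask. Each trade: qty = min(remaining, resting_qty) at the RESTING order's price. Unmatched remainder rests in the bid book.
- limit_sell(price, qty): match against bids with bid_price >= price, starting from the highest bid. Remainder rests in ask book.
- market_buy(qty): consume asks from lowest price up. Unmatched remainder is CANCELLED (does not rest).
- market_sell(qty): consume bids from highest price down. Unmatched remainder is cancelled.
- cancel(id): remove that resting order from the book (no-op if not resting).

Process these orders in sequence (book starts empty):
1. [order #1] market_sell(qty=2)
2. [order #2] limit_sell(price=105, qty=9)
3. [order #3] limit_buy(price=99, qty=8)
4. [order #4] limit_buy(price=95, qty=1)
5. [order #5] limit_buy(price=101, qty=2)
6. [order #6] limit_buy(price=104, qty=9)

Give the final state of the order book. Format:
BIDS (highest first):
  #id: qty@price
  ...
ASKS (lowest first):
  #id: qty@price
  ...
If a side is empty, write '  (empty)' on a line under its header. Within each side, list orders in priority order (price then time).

After op 1 [order #1] market_sell(qty=2): fills=none; bids=[-] asks=[-]
After op 2 [order #2] limit_sell(price=105, qty=9): fills=none; bids=[-] asks=[#2:9@105]
After op 3 [order #3] limit_buy(price=99, qty=8): fills=none; bids=[#3:8@99] asks=[#2:9@105]
After op 4 [order #4] limit_buy(price=95, qty=1): fills=none; bids=[#3:8@99 #4:1@95] asks=[#2:9@105]
After op 5 [order #5] limit_buy(price=101, qty=2): fills=none; bids=[#5:2@101 #3:8@99 #4:1@95] asks=[#2:9@105]
After op 6 [order #6] limit_buy(price=104, qty=9): fills=none; bids=[#6:9@104 #5:2@101 #3:8@99 #4:1@95] asks=[#2:9@105]

Answer: BIDS (highest first):
  #6: 9@104
  #5: 2@101
  #3: 8@99
  #4: 1@95
ASKS (lowest first):
  #2: 9@105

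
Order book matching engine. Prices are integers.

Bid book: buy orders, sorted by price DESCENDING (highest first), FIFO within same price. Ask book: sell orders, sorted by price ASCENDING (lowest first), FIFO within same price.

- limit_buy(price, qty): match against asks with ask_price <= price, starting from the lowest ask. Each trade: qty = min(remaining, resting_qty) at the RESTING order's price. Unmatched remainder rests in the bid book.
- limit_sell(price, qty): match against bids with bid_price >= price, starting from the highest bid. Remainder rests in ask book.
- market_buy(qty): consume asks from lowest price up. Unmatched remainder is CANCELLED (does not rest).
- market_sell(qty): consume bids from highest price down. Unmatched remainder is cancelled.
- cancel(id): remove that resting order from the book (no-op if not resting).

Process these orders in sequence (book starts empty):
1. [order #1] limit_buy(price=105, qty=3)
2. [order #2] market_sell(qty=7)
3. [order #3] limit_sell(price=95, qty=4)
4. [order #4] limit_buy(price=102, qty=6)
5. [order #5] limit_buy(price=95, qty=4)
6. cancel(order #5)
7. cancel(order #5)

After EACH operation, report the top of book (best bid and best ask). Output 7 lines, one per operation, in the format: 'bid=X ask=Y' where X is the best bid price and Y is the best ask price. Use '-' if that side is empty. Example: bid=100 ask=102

After op 1 [order #1] limit_buy(price=105, qty=3): fills=none; bids=[#1:3@105] asks=[-]
After op 2 [order #2] market_sell(qty=7): fills=#1x#2:3@105; bids=[-] asks=[-]
After op 3 [order #3] limit_sell(price=95, qty=4): fills=none; bids=[-] asks=[#3:4@95]
After op 4 [order #4] limit_buy(price=102, qty=6): fills=#4x#3:4@95; bids=[#4:2@102] asks=[-]
After op 5 [order #5] limit_buy(price=95, qty=4): fills=none; bids=[#4:2@102 #5:4@95] asks=[-]
After op 6 cancel(order #5): fills=none; bids=[#4:2@102] asks=[-]
After op 7 cancel(order #5): fills=none; bids=[#4:2@102] asks=[-]

Answer: bid=105 ask=-
bid=- ask=-
bid=- ask=95
bid=102 ask=-
bid=102 ask=-
bid=102 ask=-
bid=102 ask=-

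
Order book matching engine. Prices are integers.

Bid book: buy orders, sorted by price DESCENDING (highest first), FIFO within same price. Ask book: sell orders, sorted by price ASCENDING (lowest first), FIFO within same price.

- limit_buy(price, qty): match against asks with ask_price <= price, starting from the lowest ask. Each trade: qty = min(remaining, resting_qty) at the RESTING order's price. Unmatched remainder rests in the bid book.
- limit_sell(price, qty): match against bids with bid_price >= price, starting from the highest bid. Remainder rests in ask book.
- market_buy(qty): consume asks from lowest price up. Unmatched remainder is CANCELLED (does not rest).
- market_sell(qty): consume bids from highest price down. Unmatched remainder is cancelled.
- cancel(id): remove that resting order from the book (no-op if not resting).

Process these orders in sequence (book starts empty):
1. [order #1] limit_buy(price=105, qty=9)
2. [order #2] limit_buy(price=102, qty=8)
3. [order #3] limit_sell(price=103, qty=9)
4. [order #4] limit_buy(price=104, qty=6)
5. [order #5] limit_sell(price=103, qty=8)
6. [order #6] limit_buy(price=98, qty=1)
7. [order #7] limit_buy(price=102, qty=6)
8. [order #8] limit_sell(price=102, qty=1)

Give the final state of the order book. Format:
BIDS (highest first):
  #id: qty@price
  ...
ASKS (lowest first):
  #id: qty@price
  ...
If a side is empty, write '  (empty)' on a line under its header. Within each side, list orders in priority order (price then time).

Answer: BIDS (highest first):
  #2: 7@102
  #7: 6@102
  #6: 1@98
ASKS (lowest first):
  #5: 2@103

Derivation:
After op 1 [order #1] limit_buy(price=105, qty=9): fills=none; bids=[#1:9@105] asks=[-]
After op 2 [order #2] limit_buy(price=102, qty=8): fills=none; bids=[#1:9@105 #2:8@102] asks=[-]
After op 3 [order #3] limit_sell(price=103, qty=9): fills=#1x#3:9@105; bids=[#2:8@102] asks=[-]
After op 4 [order #4] limit_buy(price=104, qty=6): fills=none; bids=[#4:6@104 #2:8@102] asks=[-]
After op 5 [order #5] limit_sell(price=103, qty=8): fills=#4x#5:6@104; bids=[#2:8@102] asks=[#5:2@103]
After op 6 [order #6] limit_buy(price=98, qty=1): fills=none; bids=[#2:8@102 #6:1@98] asks=[#5:2@103]
After op 7 [order #7] limit_buy(price=102, qty=6): fills=none; bids=[#2:8@102 #7:6@102 #6:1@98] asks=[#5:2@103]
After op 8 [order #8] limit_sell(price=102, qty=1): fills=#2x#8:1@102; bids=[#2:7@102 #7:6@102 #6:1@98] asks=[#5:2@103]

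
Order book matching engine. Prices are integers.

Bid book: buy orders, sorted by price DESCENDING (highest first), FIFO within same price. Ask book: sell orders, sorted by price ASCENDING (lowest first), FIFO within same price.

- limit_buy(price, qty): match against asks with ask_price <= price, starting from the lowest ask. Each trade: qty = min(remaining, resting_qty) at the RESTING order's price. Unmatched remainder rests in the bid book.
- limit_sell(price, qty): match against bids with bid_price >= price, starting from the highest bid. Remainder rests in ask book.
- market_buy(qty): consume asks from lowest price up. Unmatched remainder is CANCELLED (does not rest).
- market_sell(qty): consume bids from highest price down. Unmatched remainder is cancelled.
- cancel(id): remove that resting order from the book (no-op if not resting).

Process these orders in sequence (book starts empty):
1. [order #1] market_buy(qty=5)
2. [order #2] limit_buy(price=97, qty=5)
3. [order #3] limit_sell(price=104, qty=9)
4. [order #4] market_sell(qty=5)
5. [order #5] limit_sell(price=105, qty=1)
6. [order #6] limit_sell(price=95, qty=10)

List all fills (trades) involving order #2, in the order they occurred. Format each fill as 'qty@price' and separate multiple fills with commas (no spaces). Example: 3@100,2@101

After op 1 [order #1] market_buy(qty=5): fills=none; bids=[-] asks=[-]
After op 2 [order #2] limit_buy(price=97, qty=5): fills=none; bids=[#2:5@97] asks=[-]
After op 3 [order #3] limit_sell(price=104, qty=9): fills=none; bids=[#2:5@97] asks=[#3:9@104]
After op 4 [order #4] market_sell(qty=5): fills=#2x#4:5@97; bids=[-] asks=[#3:9@104]
After op 5 [order #5] limit_sell(price=105, qty=1): fills=none; bids=[-] asks=[#3:9@104 #5:1@105]
After op 6 [order #6] limit_sell(price=95, qty=10): fills=none; bids=[-] asks=[#6:10@95 #3:9@104 #5:1@105]

Answer: 5@97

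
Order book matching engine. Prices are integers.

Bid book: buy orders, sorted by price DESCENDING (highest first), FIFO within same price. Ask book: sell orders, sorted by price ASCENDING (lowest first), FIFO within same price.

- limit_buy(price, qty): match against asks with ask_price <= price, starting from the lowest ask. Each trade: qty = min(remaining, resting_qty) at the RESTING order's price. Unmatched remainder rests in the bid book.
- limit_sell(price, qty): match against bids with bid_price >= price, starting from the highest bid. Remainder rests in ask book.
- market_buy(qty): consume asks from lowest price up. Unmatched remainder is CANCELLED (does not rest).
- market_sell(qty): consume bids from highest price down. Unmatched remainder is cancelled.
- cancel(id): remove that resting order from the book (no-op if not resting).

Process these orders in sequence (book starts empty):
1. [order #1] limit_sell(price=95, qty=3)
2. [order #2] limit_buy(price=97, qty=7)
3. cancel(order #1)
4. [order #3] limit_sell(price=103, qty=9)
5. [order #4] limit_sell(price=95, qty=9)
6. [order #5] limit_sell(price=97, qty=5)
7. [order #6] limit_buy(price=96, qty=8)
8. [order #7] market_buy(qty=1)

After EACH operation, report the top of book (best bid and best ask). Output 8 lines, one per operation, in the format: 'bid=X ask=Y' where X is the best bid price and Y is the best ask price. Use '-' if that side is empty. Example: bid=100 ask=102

Answer: bid=- ask=95
bid=97 ask=-
bid=97 ask=-
bid=97 ask=103
bid=- ask=95
bid=- ask=95
bid=96 ask=97
bid=96 ask=97

Derivation:
After op 1 [order #1] limit_sell(price=95, qty=3): fills=none; bids=[-] asks=[#1:3@95]
After op 2 [order #2] limit_buy(price=97, qty=7): fills=#2x#1:3@95; bids=[#2:4@97] asks=[-]
After op 3 cancel(order #1): fills=none; bids=[#2:4@97] asks=[-]
After op 4 [order #3] limit_sell(price=103, qty=9): fills=none; bids=[#2:4@97] asks=[#3:9@103]
After op 5 [order #4] limit_sell(price=95, qty=9): fills=#2x#4:4@97; bids=[-] asks=[#4:5@95 #3:9@103]
After op 6 [order #5] limit_sell(price=97, qty=5): fills=none; bids=[-] asks=[#4:5@95 #5:5@97 #3:9@103]
After op 7 [order #6] limit_buy(price=96, qty=8): fills=#6x#4:5@95; bids=[#6:3@96] asks=[#5:5@97 #3:9@103]
After op 8 [order #7] market_buy(qty=1): fills=#7x#5:1@97; bids=[#6:3@96] asks=[#5:4@97 #3:9@103]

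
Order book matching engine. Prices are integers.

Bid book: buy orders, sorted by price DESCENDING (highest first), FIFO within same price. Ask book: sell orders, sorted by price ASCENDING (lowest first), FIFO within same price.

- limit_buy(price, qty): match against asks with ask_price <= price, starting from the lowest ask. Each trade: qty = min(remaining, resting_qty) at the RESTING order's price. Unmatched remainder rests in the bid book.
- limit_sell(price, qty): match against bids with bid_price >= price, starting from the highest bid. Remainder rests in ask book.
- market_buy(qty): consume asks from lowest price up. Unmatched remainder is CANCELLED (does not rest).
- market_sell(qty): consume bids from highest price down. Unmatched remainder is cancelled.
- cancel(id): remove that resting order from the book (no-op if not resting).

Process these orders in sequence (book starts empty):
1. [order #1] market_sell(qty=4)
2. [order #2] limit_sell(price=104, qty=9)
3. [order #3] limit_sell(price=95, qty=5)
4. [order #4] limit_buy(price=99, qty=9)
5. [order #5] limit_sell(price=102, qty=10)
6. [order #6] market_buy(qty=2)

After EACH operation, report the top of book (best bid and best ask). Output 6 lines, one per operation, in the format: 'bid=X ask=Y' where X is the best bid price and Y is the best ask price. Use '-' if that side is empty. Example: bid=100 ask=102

After op 1 [order #1] market_sell(qty=4): fills=none; bids=[-] asks=[-]
After op 2 [order #2] limit_sell(price=104, qty=9): fills=none; bids=[-] asks=[#2:9@104]
After op 3 [order #3] limit_sell(price=95, qty=5): fills=none; bids=[-] asks=[#3:5@95 #2:9@104]
After op 4 [order #4] limit_buy(price=99, qty=9): fills=#4x#3:5@95; bids=[#4:4@99] asks=[#2:9@104]
After op 5 [order #5] limit_sell(price=102, qty=10): fills=none; bids=[#4:4@99] asks=[#5:10@102 #2:9@104]
After op 6 [order #6] market_buy(qty=2): fills=#6x#5:2@102; bids=[#4:4@99] asks=[#5:8@102 #2:9@104]

Answer: bid=- ask=-
bid=- ask=104
bid=- ask=95
bid=99 ask=104
bid=99 ask=102
bid=99 ask=102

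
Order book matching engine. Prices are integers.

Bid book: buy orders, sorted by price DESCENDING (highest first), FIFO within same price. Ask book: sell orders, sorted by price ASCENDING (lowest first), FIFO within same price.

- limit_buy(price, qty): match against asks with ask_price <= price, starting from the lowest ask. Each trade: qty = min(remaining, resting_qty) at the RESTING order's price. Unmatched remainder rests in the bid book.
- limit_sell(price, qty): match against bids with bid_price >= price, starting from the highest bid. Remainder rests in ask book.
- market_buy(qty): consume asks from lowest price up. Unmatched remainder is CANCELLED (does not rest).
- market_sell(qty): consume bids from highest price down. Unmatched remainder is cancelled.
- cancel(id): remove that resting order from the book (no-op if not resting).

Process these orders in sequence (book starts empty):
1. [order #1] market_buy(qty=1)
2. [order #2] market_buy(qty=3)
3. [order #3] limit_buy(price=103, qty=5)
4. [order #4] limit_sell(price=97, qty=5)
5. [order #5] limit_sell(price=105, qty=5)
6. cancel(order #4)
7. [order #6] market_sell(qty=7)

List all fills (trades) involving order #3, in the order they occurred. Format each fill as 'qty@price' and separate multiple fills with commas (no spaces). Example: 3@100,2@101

Answer: 5@103

Derivation:
After op 1 [order #1] market_buy(qty=1): fills=none; bids=[-] asks=[-]
After op 2 [order #2] market_buy(qty=3): fills=none; bids=[-] asks=[-]
After op 3 [order #3] limit_buy(price=103, qty=5): fills=none; bids=[#3:5@103] asks=[-]
After op 4 [order #4] limit_sell(price=97, qty=5): fills=#3x#4:5@103; bids=[-] asks=[-]
After op 5 [order #5] limit_sell(price=105, qty=5): fills=none; bids=[-] asks=[#5:5@105]
After op 6 cancel(order #4): fills=none; bids=[-] asks=[#5:5@105]
After op 7 [order #6] market_sell(qty=7): fills=none; bids=[-] asks=[#5:5@105]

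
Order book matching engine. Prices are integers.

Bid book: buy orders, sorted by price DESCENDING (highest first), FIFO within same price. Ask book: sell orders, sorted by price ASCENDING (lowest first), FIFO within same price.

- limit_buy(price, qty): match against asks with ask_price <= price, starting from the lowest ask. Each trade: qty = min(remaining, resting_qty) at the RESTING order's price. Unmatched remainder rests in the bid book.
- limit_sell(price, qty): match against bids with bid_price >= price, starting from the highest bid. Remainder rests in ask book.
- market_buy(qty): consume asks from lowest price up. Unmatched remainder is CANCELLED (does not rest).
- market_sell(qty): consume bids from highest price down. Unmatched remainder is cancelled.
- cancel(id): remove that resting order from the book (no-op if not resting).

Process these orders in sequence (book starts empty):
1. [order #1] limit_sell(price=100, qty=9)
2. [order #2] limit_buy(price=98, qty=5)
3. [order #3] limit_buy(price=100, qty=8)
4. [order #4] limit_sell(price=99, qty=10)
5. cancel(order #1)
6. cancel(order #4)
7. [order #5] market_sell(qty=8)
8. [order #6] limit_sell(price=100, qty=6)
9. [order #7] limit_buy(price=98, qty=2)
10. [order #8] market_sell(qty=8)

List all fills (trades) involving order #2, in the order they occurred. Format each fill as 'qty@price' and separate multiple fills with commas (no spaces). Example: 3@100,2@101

Answer: 5@98

Derivation:
After op 1 [order #1] limit_sell(price=100, qty=9): fills=none; bids=[-] asks=[#1:9@100]
After op 2 [order #2] limit_buy(price=98, qty=5): fills=none; bids=[#2:5@98] asks=[#1:9@100]
After op 3 [order #3] limit_buy(price=100, qty=8): fills=#3x#1:8@100; bids=[#2:5@98] asks=[#1:1@100]
After op 4 [order #4] limit_sell(price=99, qty=10): fills=none; bids=[#2:5@98] asks=[#4:10@99 #1:1@100]
After op 5 cancel(order #1): fills=none; bids=[#2:5@98] asks=[#4:10@99]
After op 6 cancel(order #4): fills=none; bids=[#2:5@98] asks=[-]
After op 7 [order #5] market_sell(qty=8): fills=#2x#5:5@98; bids=[-] asks=[-]
After op 8 [order #6] limit_sell(price=100, qty=6): fills=none; bids=[-] asks=[#6:6@100]
After op 9 [order #7] limit_buy(price=98, qty=2): fills=none; bids=[#7:2@98] asks=[#6:6@100]
After op 10 [order #8] market_sell(qty=8): fills=#7x#8:2@98; bids=[-] asks=[#6:6@100]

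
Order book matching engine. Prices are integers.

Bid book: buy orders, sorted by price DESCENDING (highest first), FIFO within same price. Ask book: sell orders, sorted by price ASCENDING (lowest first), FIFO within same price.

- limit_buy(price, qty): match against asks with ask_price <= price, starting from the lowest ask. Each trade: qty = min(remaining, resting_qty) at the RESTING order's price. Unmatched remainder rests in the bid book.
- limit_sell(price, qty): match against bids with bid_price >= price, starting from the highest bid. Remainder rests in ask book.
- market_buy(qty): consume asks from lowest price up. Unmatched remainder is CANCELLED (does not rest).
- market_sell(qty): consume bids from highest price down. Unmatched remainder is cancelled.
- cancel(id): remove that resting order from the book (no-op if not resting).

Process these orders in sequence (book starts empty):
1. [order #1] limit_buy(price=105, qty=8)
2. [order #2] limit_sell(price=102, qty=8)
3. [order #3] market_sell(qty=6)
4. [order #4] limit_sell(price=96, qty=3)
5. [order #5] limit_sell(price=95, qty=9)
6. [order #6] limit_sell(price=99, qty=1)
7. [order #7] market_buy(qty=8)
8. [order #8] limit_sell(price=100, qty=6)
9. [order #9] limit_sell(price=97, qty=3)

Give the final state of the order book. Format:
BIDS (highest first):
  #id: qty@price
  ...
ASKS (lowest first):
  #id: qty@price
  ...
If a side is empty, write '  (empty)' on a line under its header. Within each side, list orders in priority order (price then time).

After op 1 [order #1] limit_buy(price=105, qty=8): fills=none; bids=[#1:8@105] asks=[-]
After op 2 [order #2] limit_sell(price=102, qty=8): fills=#1x#2:8@105; bids=[-] asks=[-]
After op 3 [order #3] market_sell(qty=6): fills=none; bids=[-] asks=[-]
After op 4 [order #4] limit_sell(price=96, qty=3): fills=none; bids=[-] asks=[#4:3@96]
After op 5 [order #5] limit_sell(price=95, qty=9): fills=none; bids=[-] asks=[#5:9@95 #4:3@96]
After op 6 [order #6] limit_sell(price=99, qty=1): fills=none; bids=[-] asks=[#5:9@95 #4:3@96 #6:1@99]
After op 7 [order #7] market_buy(qty=8): fills=#7x#5:8@95; bids=[-] asks=[#5:1@95 #4:3@96 #6:1@99]
After op 8 [order #8] limit_sell(price=100, qty=6): fills=none; bids=[-] asks=[#5:1@95 #4:3@96 #6:1@99 #8:6@100]
After op 9 [order #9] limit_sell(price=97, qty=3): fills=none; bids=[-] asks=[#5:1@95 #4:3@96 #9:3@97 #6:1@99 #8:6@100]

Answer: BIDS (highest first):
  (empty)
ASKS (lowest first):
  #5: 1@95
  #4: 3@96
  #9: 3@97
  #6: 1@99
  #8: 6@100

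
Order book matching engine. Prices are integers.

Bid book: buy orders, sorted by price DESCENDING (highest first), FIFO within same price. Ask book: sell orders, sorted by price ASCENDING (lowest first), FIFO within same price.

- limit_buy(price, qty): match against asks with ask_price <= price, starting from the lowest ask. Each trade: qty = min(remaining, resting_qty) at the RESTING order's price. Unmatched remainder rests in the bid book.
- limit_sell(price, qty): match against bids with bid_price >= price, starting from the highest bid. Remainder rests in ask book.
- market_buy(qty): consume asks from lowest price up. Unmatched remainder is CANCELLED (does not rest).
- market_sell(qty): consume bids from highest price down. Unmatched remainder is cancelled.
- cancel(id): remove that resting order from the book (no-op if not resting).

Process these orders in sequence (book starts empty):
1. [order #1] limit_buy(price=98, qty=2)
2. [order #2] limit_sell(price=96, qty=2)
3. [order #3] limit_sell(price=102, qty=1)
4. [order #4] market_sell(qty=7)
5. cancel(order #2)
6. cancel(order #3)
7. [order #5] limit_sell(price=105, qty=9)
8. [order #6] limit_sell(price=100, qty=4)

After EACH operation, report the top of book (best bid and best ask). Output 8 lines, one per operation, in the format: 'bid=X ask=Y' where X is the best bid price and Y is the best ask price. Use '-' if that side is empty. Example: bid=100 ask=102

Answer: bid=98 ask=-
bid=- ask=-
bid=- ask=102
bid=- ask=102
bid=- ask=102
bid=- ask=-
bid=- ask=105
bid=- ask=100

Derivation:
After op 1 [order #1] limit_buy(price=98, qty=2): fills=none; bids=[#1:2@98] asks=[-]
After op 2 [order #2] limit_sell(price=96, qty=2): fills=#1x#2:2@98; bids=[-] asks=[-]
After op 3 [order #3] limit_sell(price=102, qty=1): fills=none; bids=[-] asks=[#3:1@102]
After op 4 [order #4] market_sell(qty=7): fills=none; bids=[-] asks=[#3:1@102]
After op 5 cancel(order #2): fills=none; bids=[-] asks=[#3:1@102]
After op 6 cancel(order #3): fills=none; bids=[-] asks=[-]
After op 7 [order #5] limit_sell(price=105, qty=9): fills=none; bids=[-] asks=[#5:9@105]
After op 8 [order #6] limit_sell(price=100, qty=4): fills=none; bids=[-] asks=[#6:4@100 #5:9@105]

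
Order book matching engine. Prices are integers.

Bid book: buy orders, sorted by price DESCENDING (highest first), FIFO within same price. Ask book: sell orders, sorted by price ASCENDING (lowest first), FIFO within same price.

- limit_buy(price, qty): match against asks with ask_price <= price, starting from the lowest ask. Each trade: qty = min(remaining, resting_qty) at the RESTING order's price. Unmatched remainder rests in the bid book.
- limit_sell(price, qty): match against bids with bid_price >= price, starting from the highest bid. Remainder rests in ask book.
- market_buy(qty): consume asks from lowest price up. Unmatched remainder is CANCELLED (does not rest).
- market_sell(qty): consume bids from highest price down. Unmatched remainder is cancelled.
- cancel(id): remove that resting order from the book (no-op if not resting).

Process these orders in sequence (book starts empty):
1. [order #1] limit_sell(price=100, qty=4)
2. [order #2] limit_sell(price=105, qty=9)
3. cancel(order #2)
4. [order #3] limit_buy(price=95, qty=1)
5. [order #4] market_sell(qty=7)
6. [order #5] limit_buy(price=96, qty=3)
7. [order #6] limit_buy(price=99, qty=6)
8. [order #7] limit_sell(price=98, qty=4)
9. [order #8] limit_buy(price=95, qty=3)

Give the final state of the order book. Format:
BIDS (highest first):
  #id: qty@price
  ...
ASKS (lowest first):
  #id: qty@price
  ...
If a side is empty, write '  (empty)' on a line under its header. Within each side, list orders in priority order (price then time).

After op 1 [order #1] limit_sell(price=100, qty=4): fills=none; bids=[-] asks=[#1:4@100]
After op 2 [order #2] limit_sell(price=105, qty=9): fills=none; bids=[-] asks=[#1:4@100 #2:9@105]
After op 3 cancel(order #2): fills=none; bids=[-] asks=[#1:4@100]
After op 4 [order #3] limit_buy(price=95, qty=1): fills=none; bids=[#3:1@95] asks=[#1:4@100]
After op 5 [order #4] market_sell(qty=7): fills=#3x#4:1@95; bids=[-] asks=[#1:4@100]
After op 6 [order #5] limit_buy(price=96, qty=3): fills=none; bids=[#5:3@96] asks=[#1:4@100]
After op 7 [order #6] limit_buy(price=99, qty=6): fills=none; bids=[#6:6@99 #5:3@96] asks=[#1:4@100]
After op 8 [order #7] limit_sell(price=98, qty=4): fills=#6x#7:4@99; bids=[#6:2@99 #5:3@96] asks=[#1:4@100]
After op 9 [order #8] limit_buy(price=95, qty=3): fills=none; bids=[#6:2@99 #5:3@96 #8:3@95] asks=[#1:4@100]

Answer: BIDS (highest first):
  #6: 2@99
  #5: 3@96
  #8: 3@95
ASKS (lowest first):
  #1: 4@100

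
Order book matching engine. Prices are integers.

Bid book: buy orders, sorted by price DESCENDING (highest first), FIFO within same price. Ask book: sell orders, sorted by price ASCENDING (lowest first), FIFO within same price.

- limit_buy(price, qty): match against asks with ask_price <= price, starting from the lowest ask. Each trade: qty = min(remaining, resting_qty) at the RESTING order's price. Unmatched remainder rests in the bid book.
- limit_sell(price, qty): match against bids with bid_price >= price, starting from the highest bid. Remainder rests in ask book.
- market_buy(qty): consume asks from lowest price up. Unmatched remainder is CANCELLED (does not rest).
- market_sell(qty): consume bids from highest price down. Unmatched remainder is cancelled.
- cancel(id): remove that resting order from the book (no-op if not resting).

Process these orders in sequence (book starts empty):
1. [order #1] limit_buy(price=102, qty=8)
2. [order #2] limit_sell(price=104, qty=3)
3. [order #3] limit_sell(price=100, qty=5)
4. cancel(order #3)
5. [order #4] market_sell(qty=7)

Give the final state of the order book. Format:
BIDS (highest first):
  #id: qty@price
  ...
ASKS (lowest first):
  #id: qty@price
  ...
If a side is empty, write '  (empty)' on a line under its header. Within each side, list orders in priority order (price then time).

After op 1 [order #1] limit_buy(price=102, qty=8): fills=none; bids=[#1:8@102] asks=[-]
After op 2 [order #2] limit_sell(price=104, qty=3): fills=none; bids=[#1:8@102] asks=[#2:3@104]
After op 3 [order #3] limit_sell(price=100, qty=5): fills=#1x#3:5@102; bids=[#1:3@102] asks=[#2:3@104]
After op 4 cancel(order #3): fills=none; bids=[#1:3@102] asks=[#2:3@104]
After op 5 [order #4] market_sell(qty=7): fills=#1x#4:3@102; bids=[-] asks=[#2:3@104]

Answer: BIDS (highest first):
  (empty)
ASKS (lowest first):
  #2: 3@104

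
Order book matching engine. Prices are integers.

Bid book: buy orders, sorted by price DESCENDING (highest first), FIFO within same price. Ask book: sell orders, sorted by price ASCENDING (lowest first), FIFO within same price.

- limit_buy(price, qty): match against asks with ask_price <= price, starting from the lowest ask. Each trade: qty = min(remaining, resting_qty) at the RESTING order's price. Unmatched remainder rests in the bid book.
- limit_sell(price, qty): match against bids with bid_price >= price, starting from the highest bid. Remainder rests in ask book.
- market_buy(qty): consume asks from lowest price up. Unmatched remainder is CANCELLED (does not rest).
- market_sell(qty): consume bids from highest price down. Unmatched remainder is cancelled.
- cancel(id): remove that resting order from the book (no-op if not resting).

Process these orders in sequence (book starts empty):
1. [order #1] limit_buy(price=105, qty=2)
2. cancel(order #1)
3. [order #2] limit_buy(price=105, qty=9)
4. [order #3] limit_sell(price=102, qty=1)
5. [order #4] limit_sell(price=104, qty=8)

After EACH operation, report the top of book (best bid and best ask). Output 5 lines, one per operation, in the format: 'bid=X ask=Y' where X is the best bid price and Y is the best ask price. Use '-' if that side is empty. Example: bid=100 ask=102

Answer: bid=105 ask=-
bid=- ask=-
bid=105 ask=-
bid=105 ask=-
bid=- ask=-

Derivation:
After op 1 [order #1] limit_buy(price=105, qty=2): fills=none; bids=[#1:2@105] asks=[-]
After op 2 cancel(order #1): fills=none; bids=[-] asks=[-]
After op 3 [order #2] limit_buy(price=105, qty=9): fills=none; bids=[#2:9@105] asks=[-]
After op 4 [order #3] limit_sell(price=102, qty=1): fills=#2x#3:1@105; bids=[#2:8@105] asks=[-]
After op 5 [order #4] limit_sell(price=104, qty=8): fills=#2x#4:8@105; bids=[-] asks=[-]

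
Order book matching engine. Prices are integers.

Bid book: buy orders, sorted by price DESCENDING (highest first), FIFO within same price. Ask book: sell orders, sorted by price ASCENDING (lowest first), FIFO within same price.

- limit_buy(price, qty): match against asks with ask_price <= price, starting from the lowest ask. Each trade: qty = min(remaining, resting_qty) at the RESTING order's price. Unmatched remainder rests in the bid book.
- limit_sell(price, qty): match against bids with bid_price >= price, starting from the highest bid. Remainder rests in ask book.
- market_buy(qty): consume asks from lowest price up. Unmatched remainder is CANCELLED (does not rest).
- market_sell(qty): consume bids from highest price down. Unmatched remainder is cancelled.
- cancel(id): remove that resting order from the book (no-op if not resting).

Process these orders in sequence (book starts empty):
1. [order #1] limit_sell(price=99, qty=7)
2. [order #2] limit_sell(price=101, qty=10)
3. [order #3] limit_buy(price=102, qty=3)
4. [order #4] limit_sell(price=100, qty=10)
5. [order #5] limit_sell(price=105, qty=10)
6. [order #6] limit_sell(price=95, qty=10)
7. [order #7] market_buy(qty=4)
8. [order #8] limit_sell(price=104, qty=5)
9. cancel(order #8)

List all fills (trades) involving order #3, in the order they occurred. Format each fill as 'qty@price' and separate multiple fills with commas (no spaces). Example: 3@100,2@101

After op 1 [order #1] limit_sell(price=99, qty=7): fills=none; bids=[-] asks=[#1:7@99]
After op 2 [order #2] limit_sell(price=101, qty=10): fills=none; bids=[-] asks=[#1:7@99 #2:10@101]
After op 3 [order #3] limit_buy(price=102, qty=3): fills=#3x#1:3@99; bids=[-] asks=[#1:4@99 #2:10@101]
After op 4 [order #4] limit_sell(price=100, qty=10): fills=none; bids=[-] asks=[#1:4@99 #4:10@100 #2:10@101]
After op 5 [order #5] limit_sell(price=105, qty=10): fills=none; bids=[-] asks=[#1:4@99 #4:10@100 #2:10@101 #5:10@105]
After op 6 [order #6] limit_sell(price=95, qty=10): fills=none; bids=[-] asks=[#6:10@95 #1:4@99 #4:10@100 #2:10@101 #5:10@105]
After op 7 [order #7] market_buy(qty=4): fills=#7x#6:4@95; bids=[-] asks=[#6:6@95 #1:4@99 #4:10@100 #2:10@101 #5:10@105]
After op 8 [order #8] limit_sell(price=104, qty=5): fills=none; bids=[-] asks=[#6:6@95 #1:4@99 #4:10@100 #2:10@101 #8:5@104 #5:10@105]
After op 9 cancel(order #8): fills=none; bids=[-] asks=[#6:6@95 #1:4@99 #4:10@100 #2:10@101 #5:10@105]

Answer: 3@99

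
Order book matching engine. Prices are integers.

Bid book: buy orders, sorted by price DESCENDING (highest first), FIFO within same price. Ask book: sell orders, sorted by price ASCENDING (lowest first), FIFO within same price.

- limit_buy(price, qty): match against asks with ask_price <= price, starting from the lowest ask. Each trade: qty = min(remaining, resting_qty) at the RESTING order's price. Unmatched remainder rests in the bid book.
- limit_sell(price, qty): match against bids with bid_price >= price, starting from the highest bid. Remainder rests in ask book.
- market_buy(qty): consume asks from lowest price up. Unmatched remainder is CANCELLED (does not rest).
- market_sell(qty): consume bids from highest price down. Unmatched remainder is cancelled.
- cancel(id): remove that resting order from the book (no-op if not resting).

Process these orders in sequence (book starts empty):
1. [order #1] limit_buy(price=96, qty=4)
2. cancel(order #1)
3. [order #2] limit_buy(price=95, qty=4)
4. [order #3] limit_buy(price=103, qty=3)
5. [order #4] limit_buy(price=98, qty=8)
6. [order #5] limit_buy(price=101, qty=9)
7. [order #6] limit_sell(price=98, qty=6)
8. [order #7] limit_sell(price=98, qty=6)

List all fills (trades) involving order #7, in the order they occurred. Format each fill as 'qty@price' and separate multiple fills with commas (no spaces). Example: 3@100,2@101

Answer: 6@101

Derivation:
After op 1 [order #1] limit_buy(price=96, qty=4): fills=none; bids=[#1:4@96] asks=[-]
After op 2 cancel(order #1): fills=none; bids=[-] asks=[-]
After op 3 [order #2] limit_buy(price=95, qty=4): fills=none; bids=[#2:4@95] asks=[-]
After op 4 [order #3] limit_buy(price=103, qty=3): fills=none; bids=[#3:3@103 #2:4@95] asks=[-]
After op 5 [order #4] limit_buy(price=98, qty=8): fills=none; bids=[#3:3@103 #4:8@98 #2:4@95] asks=[-]
After op 6 [order #5] limit_buy(price=101, qty=9): fills=none; bids=[#3:3@103 #5:9@101 #4:8@98 #2:4@95] asks=[-]
After op 7 [order #6] limit_sell(price=98, qty=6): fills=#3x#6:3@103 #5x#6:3@101; bids=[#5:6@101 #4:8@98 #2:4@95] asks=[-]
After op 8 [order #7] limit_sell(price=98, qty=6): fills=#5x#7:6@101; bids=[#4:8@98 #2:4@95] asks=[-]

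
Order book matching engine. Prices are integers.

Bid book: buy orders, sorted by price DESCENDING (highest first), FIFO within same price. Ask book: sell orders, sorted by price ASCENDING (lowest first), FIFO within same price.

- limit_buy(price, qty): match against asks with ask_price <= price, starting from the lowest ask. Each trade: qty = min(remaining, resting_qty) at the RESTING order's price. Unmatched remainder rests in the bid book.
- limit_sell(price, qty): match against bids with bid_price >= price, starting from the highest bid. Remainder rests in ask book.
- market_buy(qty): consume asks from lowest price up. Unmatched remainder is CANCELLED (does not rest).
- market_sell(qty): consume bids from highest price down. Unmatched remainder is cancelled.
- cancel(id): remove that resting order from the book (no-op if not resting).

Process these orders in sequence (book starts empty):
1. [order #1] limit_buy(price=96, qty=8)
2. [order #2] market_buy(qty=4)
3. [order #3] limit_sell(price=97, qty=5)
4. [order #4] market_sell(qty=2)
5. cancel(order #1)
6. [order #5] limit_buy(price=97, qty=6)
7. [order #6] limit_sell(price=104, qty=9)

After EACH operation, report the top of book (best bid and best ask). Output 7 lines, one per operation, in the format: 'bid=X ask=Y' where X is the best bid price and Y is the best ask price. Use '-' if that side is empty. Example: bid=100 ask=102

After op 1 [order #1] limit_buy(price=96, qty=8): fills=none; bids=[#1:8@96] asks=[-]
After op 2 [order #2] market_buy(qty=4): fills=none; bids=[#1:8@96] asks=[-]
After op 3 [order #3] limit_sell(price=97, qty=5): fills=none; bids=[#1:8@96] asks=[#3:5@97]
After op 4 [order #4] market_sell(qty=2): fills=#1x#4:2@96; bids=[#1:6@96] asks=[#3:5@97]
After op 5 cancel(order #1): fills=none; bids=[-] asks=[#3:5@97]
After op 6 [order #5] limit_buy(price=97, qty=6): fills=#5x#3:5@97; bids=[#5:1@97] asks=[-]
After op 7 [order #6] limit_sell(price=104, qty=9): fills=none; bids=[#5:1@97] asks=[#6:9@104]

Answer: bid=96 ask=-
bid=96 ask=-
bid=96 ask=97
bid=96 ask=97
bid=- ask=97
bid=97 ask=-
bid=97 ask=104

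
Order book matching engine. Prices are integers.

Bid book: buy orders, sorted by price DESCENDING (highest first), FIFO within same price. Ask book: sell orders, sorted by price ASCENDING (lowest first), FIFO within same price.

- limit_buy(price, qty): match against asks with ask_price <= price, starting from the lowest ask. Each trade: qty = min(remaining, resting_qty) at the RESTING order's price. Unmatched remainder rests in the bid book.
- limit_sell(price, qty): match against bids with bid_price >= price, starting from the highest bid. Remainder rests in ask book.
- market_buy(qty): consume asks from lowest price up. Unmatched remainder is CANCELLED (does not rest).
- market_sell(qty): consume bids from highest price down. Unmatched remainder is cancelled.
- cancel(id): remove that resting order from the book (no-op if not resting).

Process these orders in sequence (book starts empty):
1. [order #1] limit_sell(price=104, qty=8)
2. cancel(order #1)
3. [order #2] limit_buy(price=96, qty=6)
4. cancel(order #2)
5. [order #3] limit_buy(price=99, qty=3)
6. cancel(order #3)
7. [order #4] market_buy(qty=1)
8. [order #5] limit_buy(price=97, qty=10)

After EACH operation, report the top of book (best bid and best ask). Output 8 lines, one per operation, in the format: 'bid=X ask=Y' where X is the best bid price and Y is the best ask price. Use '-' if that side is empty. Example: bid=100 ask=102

Answer: bid=- ask=104
bid=- ask=-
bid=96 ask=-
bid=- ask=-
bid=99 ask=-
bid=- ask=-
bid=- ask=-
bid=97 ask=-

Derivation:
After op 1 [order #1] limit_sell(price=104, qty=8): fills=none; bids=[-] asks=[#1:8@104]
After op 2 cancel(order #1): fills=none; bids=[-] asks=[-]
After op 3 [order #2] limit_buy(price=96, qty=6): fills=none; bids=[#2:6@96] asks=[-]
After op 4 cancel(order #2): fills=none; bids=[-] asks=[-]
After op 5 [order #3] limit_buy(price=99, qty=3): fills=none; bids=[#3:3@99] asks=[-]
After op 6 cancel(order #3): fills=none; bids=[-] asks=[-]
After op 7 [order #4] market_buy(qty=1): fills=none; bids=[-] asks=[-]
After op 8 [order #5] limit_buy(price=97, qty=10): fills=none; bids=[#5:10@97] asks=[-]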